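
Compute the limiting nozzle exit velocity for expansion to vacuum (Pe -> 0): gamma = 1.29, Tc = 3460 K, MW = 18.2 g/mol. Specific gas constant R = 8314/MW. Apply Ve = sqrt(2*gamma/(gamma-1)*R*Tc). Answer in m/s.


R = 8314 / 18.2 = 456.81 J/(kg.K)
Ve = sqrt(2 * 1.29 / (1.29 - 1) * 456.81 * 3460) = 3750 m/s

3750 m/s


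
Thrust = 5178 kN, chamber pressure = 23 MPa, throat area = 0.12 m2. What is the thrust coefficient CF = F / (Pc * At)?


CF = 5178000 / (23e6 * 0.12) = 1.88

1.88


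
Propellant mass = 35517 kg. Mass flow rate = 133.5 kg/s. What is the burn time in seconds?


tb = 35517 / 133.5 = 266.0 s

266.0 s


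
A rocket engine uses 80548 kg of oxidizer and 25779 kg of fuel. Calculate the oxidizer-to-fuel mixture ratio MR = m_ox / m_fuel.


MR = 80548 / 25779 = 3.12

3.12


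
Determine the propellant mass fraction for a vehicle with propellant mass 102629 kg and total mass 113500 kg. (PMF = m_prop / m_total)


PMF = 102629 / 113500 = 0.904

0.904


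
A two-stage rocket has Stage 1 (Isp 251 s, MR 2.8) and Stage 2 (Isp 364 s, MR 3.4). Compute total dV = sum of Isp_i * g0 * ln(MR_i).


dV1 = 251 * 9.81 * ln(2.8) = 2535.2 m/s
dV2 = 364 * 9.81 * ln(3.4) = 4369.9 m/s
Total dV = 2535.2 + 4369.9 = 6905.1 m/s ~ 6905 m/s

6905 m/s


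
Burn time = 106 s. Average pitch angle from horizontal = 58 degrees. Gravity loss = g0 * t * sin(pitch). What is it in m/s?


GL = 9.81 * 106 * sin(58 deg) = 882 m/s

882 m/s


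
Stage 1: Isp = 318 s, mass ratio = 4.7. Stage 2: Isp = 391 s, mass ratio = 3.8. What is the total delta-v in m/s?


dV1 = 318 * 9.81 * ln(4.7) = 4827.7 m/s
dV2 = 391 * 9.81 * ln(3.8) = 5120.7 m/s
Total dV = 4827.7 + 5120.7 = 9948.4 m/s ~ 9948 m/s

9948 m/s


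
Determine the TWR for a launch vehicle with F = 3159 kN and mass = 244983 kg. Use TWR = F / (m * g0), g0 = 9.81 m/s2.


TWR = 3159000 / (244983 * 9.81) = 1.31

1.31


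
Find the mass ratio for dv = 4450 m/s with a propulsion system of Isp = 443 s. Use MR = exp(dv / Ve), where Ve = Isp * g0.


Ve = 443 * 9.81 = 4345.83 m/s
MR = exp(4450 / 4345.83) = 2.784

2.784


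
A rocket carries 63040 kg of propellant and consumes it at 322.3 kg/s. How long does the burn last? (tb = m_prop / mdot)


tb = 63040 / 322.3 = 195.6 s

195.6 s


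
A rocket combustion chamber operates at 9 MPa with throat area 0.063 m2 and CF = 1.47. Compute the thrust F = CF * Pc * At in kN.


F = 1.47 * 9e6 * 0.063 = 833490.0 N = 833.5 kN

833.5 kN


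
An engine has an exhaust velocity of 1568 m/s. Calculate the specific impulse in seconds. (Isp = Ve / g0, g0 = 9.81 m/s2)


Isp = Ve / g0 = 1568 / 9.81 = 159.8 s

159.8 s


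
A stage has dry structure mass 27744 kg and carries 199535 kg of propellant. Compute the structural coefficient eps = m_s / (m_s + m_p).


eps = 27744 / (27744 + 199535) = 0.1221

0.1221


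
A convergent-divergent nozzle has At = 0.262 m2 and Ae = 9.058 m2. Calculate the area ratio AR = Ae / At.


AR = 9.058 / 0.262 = 34.6

34.6


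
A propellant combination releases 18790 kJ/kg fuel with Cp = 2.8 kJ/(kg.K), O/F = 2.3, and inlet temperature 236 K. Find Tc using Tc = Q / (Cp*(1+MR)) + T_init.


Tc = 18790 / (2.8 * (1 + 2.3)) + 236 = 2270 K

2270 K


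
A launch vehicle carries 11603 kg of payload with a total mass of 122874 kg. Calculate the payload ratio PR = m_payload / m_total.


PR = 11603 / 122874 = 0.0944

0.0944


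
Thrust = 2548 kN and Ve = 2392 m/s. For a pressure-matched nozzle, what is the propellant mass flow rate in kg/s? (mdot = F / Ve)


mdot = F / Ve = 2548000 / 2392 = 1065.2 kg/s

1065.2 kg/s


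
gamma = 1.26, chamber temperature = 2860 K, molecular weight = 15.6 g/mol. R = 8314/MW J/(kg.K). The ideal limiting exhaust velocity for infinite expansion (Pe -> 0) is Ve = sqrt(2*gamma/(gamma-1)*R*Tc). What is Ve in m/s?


R = 8314 / 15.6 = 532.95 J/(kg.K)
Ve = sqrt(2 * 1.26 / (1.26 - 1) * 532.95 * 2860) = 3844 m/s

3844 m/s


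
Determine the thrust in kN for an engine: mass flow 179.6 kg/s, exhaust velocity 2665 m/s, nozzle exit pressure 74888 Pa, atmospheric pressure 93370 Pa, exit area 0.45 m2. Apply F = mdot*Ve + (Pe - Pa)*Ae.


F = 179.6 * 2665 + (74888 - 93370) * 0.45 = 470317.0 N = 470.3 kN

470.3 kN


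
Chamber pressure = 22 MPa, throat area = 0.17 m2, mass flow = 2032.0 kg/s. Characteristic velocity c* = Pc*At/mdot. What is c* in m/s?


c* = 22e6 * 0.17 / 2032.0 = 1841 m/s

1841 m/s


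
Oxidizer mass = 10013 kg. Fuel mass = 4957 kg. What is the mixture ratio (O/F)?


MR = 10013 / 4957 = 2.02

2.02


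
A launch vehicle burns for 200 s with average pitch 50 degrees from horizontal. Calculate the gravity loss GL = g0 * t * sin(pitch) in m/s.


GL = 9.81 * 200 * sin(50 deg) = 1503 m/s

1503 m/s


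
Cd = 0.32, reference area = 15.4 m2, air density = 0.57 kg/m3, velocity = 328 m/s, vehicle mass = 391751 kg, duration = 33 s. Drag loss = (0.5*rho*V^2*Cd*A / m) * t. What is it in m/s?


D = 0.5 * 0.57 * 328^2 * 0.32 * 15.4 = 151099.58 N
a = 151099.58 / 391751 = 0.3857 m/s2
dV = 0.3857 * 33 = 12.7 m/s

12.7 m/s


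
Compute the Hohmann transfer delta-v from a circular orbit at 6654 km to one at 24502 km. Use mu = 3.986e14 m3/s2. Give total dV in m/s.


V1 = sqrt(mu/r1) = 7739.76 m/s
dV1 = V1*(sqrt(2*r2/(r1+r2)) - 1) = 1966.96 m/s
V2 = sqrt(mu/r2) = 4033.37 m/s
dV2 = V2*(1 - sqrt(2*r1/(r1+r2))) = 1397.32 m/s
Total dV = 3364 m/s

3364 m/s


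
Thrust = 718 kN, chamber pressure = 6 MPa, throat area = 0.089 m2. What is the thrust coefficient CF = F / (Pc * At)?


CF = 718000 / (6e6 * 0.089) = 1.34

1.34


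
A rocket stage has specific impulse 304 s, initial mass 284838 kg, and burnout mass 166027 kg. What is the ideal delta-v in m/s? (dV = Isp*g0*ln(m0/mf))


Ve = 304 * 9.81 = 2982.24 m/s
dV = 2982.24 * ln(284838/166027) = 1610 m/s

1610 m/s


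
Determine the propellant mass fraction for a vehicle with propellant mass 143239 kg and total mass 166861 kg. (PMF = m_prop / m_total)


PMF = 143239 / 166861 = 0.858

0.858


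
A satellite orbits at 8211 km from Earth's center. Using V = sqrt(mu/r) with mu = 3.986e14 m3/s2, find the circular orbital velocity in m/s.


V = sqrt(3.986e14 / 8211000) = 6967 m/s

6967 m/s


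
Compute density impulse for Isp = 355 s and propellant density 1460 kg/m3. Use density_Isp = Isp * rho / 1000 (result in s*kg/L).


rho*Isp = 355 * 1460 / 1000 = 518 s*kg/L

518 s*kg/L


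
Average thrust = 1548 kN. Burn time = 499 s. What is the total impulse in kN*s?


It = 1548 * 499 = 772452 kN*s

772452 kN*s


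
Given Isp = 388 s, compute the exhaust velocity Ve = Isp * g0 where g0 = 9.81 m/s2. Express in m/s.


Ve = Isp * g0 = 388 * 9.81 = 3806.3 m/s

3806.3 m/s


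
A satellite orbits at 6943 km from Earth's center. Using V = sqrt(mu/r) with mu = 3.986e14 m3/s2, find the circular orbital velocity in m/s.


V = sqrt(3.986e14 / 6943000) = 7577 m/s

7577 m/s


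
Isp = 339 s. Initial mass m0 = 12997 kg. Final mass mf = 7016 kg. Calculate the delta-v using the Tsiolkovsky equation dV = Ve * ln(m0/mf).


Ve = 339 * 9.81 = 3325.59 m/s
dV = 3325.59 * ln(12997/7016) = 2050 m/s

2050 m/s


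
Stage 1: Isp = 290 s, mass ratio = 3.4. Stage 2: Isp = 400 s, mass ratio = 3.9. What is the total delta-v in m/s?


dV1 = 290 * 9.81 * ln(3.4) = 3481.5 m/s
dV2 = 400 * 9.81 * ln(3.9) = 5340.5 m/s
Total dV = 3481.5 + 5340.5 = 8822.0 m/s ~ 8822 m/s

8822 m/s


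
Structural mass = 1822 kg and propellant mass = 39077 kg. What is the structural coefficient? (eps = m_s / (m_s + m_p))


eps = 1822 / (1822 + 39077) = 0.0445

0.0445


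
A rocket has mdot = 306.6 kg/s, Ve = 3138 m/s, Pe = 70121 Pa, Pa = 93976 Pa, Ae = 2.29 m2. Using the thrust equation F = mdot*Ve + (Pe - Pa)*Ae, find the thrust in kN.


F = 306.6 * 3138 + (70121 - 93976) * 2.29 = 907483.0 N = 907.5 kN

907.5 kN


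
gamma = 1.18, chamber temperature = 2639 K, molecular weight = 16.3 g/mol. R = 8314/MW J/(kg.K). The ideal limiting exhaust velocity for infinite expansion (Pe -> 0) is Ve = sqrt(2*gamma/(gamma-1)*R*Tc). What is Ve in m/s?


R = 8314 / 16.3 = 510.06 J/(kg.K)
Ve = sqrt(2 * 1.18 / (1.18 - 1) * 510.06 * 2639) = 4201 m/s

4201 m/s


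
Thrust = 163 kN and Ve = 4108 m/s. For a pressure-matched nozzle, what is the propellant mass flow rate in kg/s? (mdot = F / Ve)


mdot = F / Ve = 163000 / 4108 = 39.7 kg/s

39.7 kg/s


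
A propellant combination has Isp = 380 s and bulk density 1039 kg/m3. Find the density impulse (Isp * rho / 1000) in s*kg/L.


rho*Isp = 380 * 1039 / 1000 = 395 s*kg/L

395 s*kg/L


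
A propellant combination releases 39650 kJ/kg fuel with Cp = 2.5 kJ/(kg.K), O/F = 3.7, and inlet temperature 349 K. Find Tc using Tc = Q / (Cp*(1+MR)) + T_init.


Tc = 39650 / (2.5 * (1 + 3.7)) + 349 = 3723 K

3723 K


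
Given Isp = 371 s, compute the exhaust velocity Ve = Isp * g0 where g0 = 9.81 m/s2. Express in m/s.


Ve = Isp * g0 = 371 * 9.81 = 3639.5 m/s

3639.5 m/s


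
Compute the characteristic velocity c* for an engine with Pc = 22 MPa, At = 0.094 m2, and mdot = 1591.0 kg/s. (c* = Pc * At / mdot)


c* = 22e6 * 0.094 / 1591.0 = 1300 m/s

1300 m/s


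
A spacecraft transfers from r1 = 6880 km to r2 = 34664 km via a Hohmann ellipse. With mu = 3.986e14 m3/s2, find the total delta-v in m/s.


V1 = sqrt(mu/r1) = 7611.57 m/s
dV1 = V1*(sqrt(2*r2/(r1+r2)) - 1) = 2221.17 m/s
V2 = sqrt(mu/r2) = 3391.01 m/s
dV2 = V2*(1 - sqrt(2*r1/(r1+r2))) = 1439.44 m/s
Total dV = 3661 m/s

3661 m/s


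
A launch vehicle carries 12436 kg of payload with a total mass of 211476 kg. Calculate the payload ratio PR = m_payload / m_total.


PR = 12436 / 211476 = 0.0588

0.0588


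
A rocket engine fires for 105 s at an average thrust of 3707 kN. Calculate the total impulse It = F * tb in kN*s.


It = 3707 * 105 = 389235 kN*s

389235 kN*s


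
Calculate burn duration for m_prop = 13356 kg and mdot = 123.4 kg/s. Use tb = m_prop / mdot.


tb = 13356 / 123.4 = 108.2 s

108.2 s


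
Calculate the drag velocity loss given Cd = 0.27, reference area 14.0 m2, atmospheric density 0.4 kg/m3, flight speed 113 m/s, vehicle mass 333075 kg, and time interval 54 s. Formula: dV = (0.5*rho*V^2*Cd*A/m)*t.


D = 0.5 * 0.4 * 113^2 * 0.27 * 14.0 = 9653.36 N
a = 9653.36 / 333075 = 0.029 m/s2
dV = 0.029 * 54 = 1.6 m/s

1.6 m/s


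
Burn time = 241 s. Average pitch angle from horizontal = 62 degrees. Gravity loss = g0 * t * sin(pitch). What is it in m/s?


GL = 9.81 * 241 * sin(62 deg) = 2087 m/s

2087 m/s


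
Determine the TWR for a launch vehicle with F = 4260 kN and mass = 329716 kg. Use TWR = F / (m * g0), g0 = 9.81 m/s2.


TWR = 4260000 / (329716 * 9.81) = 1.32

1.32


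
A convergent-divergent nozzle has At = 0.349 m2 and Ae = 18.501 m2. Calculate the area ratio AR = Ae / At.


AR = 18.501 / 0.349 = 53.0

53.0


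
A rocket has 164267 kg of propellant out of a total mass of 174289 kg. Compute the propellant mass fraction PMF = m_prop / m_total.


PMF = 164267 / 174289 = 0.942

0.942


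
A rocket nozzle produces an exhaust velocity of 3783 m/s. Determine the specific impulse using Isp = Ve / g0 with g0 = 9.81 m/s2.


Isp = Ve / g0 = 3783 / 9.81 = 385.6 s

385.6 s


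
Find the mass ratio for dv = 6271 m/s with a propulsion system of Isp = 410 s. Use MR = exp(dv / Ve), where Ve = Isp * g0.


Ve = 410 * 9.81 = 4022.1 m/s
MR = exp(6271 / 4022.1) = 4.755

4.755


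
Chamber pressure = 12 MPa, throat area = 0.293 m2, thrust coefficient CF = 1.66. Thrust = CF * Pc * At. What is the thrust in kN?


F = 1.66 * 12e6 * 0.293 = 5.8366e+06 N = 5836.6 kN

5836.6 kN


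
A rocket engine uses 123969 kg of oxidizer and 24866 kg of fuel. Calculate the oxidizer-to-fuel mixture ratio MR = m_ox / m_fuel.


MR = 123969 / 24866 = 4.99

4.99


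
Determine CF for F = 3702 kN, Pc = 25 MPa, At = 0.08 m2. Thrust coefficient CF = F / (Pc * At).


CF = 3702000 / (25e6 * 0.08) = 1.85

1.85


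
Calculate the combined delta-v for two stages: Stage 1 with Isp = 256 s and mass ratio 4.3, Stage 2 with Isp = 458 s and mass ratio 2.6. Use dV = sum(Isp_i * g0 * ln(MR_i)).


dV1 = 256 * 9.81 * ln(4.3) = 3663.1 m/s
dV2 = 458 * 9.81 * ln(2.6) = 4293.1 m/s
Total dV = 3663.1 + 4293.1 = 7956.2 m/s ~ 7956 m/s

7956 m/s


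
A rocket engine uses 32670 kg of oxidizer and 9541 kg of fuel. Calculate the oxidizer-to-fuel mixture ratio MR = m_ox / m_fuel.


MR = 32670 / 9541 = 3.42

3.42


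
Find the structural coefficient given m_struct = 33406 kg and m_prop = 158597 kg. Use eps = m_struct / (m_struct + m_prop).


eps = 33406 / (33406 + 158597) = 0.174

0.174


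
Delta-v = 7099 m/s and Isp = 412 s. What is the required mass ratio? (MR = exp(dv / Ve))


Ve = 412 * 9.81 = 4041.72 m/s
MR = exp(7099 / 4041.72) = 5.792

5.792


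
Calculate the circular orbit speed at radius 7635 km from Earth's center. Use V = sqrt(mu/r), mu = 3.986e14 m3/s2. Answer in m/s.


V = sqrt(3.986e14 / 7635000) = 7225 m/s

7225 m/s


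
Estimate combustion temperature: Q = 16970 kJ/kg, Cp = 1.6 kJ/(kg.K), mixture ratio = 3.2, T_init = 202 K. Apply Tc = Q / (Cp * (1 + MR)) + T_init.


Tc = 16970 / (1.6 * (1 + 3.2)) + 202 = 2727 K

2727 K


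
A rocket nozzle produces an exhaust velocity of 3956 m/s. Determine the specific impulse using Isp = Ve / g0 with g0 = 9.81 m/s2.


Isp = Ve / g0 = 3956 / 9.81 = 403.3 s

403.3 s


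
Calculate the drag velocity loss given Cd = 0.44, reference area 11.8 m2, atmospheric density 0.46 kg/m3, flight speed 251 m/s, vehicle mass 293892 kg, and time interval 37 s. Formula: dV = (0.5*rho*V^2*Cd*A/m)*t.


D = 0.5 * 0.46 * 251^2 * 0.44 * 11.8 = 75233.27 N
a = 75233.27 / 293892 = 0.256 m/s2
dV = 0.256 * 37 = 9.5 m/s

9.5 m/s


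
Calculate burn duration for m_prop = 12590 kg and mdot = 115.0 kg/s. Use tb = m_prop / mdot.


tb = 12590 / 115.0 = 109.5 s

109.5 s


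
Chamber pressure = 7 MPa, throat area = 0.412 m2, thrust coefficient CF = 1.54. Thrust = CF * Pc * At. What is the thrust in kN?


F = 1.54 * 7e6 * 0.412 = 4.4414e+06 N = 4441.4 kN

4441.4 kN


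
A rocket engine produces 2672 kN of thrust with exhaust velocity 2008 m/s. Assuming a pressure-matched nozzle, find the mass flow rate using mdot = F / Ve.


mdot = F / Ve = 2672000 / 2008 = 1330.7 kg/s

1330.7 kg/s


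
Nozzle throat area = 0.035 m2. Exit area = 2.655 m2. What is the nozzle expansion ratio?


AR = 2.655 / 0.035 = 75.9

75.9


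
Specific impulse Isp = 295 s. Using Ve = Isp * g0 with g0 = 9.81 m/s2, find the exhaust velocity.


Ve = Isp * g0 = 295 * 9.81 = 2894.0 m/s

2894.0 m/s


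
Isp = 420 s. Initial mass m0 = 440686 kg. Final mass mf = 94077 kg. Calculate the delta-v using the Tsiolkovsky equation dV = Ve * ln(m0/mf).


Ve = 420 * 9.81 = 4120.2 m/s
dV = 4120.2 * ln(440686/94077) = 6362 m/s

6362 m/s


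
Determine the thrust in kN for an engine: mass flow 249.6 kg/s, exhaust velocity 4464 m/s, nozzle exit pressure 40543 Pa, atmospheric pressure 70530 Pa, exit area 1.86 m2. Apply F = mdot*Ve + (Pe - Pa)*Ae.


F = 249.6 * 4464 + (40543 - 70530) * 1.86 = 1.0584e+06 N = 1058.4 kN

1058.4 kN


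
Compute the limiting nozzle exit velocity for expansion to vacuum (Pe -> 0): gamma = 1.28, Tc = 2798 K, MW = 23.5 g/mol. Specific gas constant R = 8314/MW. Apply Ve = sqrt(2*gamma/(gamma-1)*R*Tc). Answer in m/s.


R = 8314 / 23.5 = 353.79 J/(kg.K)
Ve = sqrt(2 * 1.28 / (1.28 - 1) * 353.79 * 2798) = 3008 m/s

3008 m/s


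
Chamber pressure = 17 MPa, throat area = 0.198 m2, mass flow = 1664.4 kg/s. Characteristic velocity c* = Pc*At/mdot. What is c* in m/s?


c* = 17e6 * 0.198 / 1664.4 = 2022 m/s

2022 m/s


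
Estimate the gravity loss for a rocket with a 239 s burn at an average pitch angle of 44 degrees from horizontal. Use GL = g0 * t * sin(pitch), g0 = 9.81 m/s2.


GL = 9.81 * 239 * sin(44 deg) = 1629 m/s

1629 m/s


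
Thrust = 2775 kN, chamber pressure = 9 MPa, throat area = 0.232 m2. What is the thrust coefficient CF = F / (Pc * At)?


CF = 2775000 / (9e6 * 0.232) = 1.33

1.33


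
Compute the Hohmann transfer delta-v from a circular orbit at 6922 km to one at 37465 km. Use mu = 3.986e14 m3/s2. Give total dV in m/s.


V1 = sqrt(mu/r1) = 7588.45 m/s
dV1 = V1*(sqrt(2*r2/(r1+r2)) - 1) = 2271.01 m/s
V2 = sqrt(mu/r2) = 3261.79 m/s
dV2 = V2*(1 - sqrt(2*r1/(r1+r2))) = 1440.16 m/s
Total dV = 3711 m/s

3711 m/s


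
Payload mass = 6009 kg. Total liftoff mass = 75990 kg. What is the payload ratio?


PR = 6009 / 75990 = 0.0791

0.0791


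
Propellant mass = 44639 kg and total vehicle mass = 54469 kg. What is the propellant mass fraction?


PMF = 44639 / 54469 = 0.82

0.82


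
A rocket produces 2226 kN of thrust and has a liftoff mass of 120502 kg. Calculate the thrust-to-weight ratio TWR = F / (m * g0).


TWR = 2226000 / (120502 * 9.81) = 1.88

1.88


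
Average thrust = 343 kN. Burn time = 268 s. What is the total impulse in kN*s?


It = 343 * 268 = 91924 kN*s

91924 kN*s


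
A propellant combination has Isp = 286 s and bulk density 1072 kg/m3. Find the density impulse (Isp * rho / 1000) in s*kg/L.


rho*Isp = 286 * 1072 / 1000 = 307 s*kg/L

307 s*kg/L


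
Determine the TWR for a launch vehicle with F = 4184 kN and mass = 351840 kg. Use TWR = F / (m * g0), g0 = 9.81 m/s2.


TWR = 4184000 / (351840 * 9.81) = 1.21

1.21


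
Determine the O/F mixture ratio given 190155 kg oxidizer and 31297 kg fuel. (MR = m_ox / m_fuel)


MR = 190155 / 31297 = 6.08

6.08


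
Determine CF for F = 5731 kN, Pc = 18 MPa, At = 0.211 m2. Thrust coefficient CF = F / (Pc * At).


CF = 5731000 / (18e6 * 0.211) = 1.51

1.51


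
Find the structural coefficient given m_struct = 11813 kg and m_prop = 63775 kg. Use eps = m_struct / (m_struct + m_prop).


eps = 11813 / (11813 + 63775) = 0.1563

0.1563


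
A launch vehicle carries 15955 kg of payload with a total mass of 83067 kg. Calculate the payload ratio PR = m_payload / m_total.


PR = 15955 / 83067 = 0.1921

0.1921


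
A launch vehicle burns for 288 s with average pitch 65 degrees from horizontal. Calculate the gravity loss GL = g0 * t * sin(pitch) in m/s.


GL = 9.81 * 288 * sin(65 deg) = 2561 m/s

2561 m/s


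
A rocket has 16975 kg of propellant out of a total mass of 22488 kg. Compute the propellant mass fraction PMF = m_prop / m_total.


PMF = 16975 / 22488 = 0.755

0.755


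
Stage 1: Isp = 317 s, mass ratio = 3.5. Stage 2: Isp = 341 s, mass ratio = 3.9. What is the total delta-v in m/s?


dV1 = 317 * 9.81 * ln(3.5) = 3895.8 m/s
dV2 = 341 * 9.81 * ln(3.9) = 4552.8 m/s
Total dV = 3895.8 + 4552.8 = 8448.6 m/s ~ 8449 m/s

8449 m/s


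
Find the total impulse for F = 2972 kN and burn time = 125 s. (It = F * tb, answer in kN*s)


It = 2972 * 125 = 371500 kN*s

371500 kN*s


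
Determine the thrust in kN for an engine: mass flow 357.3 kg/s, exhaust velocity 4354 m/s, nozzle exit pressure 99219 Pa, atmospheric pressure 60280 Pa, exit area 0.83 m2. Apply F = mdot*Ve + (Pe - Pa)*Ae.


F = 357.3 * 4354 + (99219 - 60280) * 0.83 = 1.5880e+06 N = 1588.0 kN

1588.0 kN


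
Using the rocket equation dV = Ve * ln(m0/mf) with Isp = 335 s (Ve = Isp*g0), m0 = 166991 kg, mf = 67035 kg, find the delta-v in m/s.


Ve = 335 * 9.81 = 3286.35 m/s
dV = 3286.35 * ln(166991/67035) = 3000 m/s

3000 m/s


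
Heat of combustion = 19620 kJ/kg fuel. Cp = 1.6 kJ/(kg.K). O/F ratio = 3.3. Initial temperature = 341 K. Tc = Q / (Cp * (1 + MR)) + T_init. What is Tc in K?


Tc = 19620 / (1.6 * (1 + 3.3)) + 341 = 3193 K

3193 K


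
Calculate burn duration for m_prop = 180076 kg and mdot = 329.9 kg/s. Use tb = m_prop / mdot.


tb = 180076 / 329.9 = 545.9 s

545.9 s


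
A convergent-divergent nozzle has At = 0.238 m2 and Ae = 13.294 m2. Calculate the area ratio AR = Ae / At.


AR = 13.294 / 0.238 = 55.9

55.9


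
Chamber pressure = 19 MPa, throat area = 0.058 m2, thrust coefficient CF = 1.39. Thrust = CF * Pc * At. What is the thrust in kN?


F = 1.39 * 19e6 * 0.058 = 1.5318e+06 N = 1531.8 kN

1531.8 kN


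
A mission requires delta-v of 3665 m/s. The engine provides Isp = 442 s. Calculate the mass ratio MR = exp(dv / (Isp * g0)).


Ve = 442 * 9.81 = 4336.02 m/s
MR = exp(3665 / 4336.02) = 2.329

2.329


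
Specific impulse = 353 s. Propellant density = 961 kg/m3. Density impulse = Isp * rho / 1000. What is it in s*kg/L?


rho*Isp = 353 * 961 / 1000 = 339 s*kg/L

339 s*kg/L


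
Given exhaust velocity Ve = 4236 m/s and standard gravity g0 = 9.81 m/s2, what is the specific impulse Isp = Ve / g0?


Isp = Ve / g0 = 4236 / 9.81 = 431.8 s

431.8 s


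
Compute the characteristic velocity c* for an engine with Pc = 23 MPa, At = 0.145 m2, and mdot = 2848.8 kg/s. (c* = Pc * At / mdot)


c* = 23e6 * 0.145 / 2848.8 = 1171 m/s

1171 m/s


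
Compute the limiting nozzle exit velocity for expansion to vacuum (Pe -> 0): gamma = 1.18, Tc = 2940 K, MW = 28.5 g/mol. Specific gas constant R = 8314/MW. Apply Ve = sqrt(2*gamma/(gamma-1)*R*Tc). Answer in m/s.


R = 8314 / 28.5 = 291.72 J/(kg.K)
Ve = sqrt(2 * 1.18 / (1.18 - 1) * 291.72 * 2940) = 3353 m/s

3353 m/s


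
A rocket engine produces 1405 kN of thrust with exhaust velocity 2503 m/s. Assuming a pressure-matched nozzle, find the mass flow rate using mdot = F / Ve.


mdot = F / Ve = 1405000 / 2503 = 561.3 kg/s

561.3 kg/s


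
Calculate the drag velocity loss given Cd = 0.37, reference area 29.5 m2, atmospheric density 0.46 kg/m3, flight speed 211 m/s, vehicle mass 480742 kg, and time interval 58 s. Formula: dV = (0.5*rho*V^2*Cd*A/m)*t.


D = 0.5 * 0.46 * 211^2 * 0.37 * 29.5 = 111767.74 N
a = 111767.74 / 480742 = 0.2325 m/s2
dV = 0.2325 * 58 = 13.5 m/s

13.5 m/s


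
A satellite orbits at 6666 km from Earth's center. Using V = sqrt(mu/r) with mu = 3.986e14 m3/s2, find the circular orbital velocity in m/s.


V = sqrt(3.986e14 / 6666000) = 7733 m/s

7733 m/s


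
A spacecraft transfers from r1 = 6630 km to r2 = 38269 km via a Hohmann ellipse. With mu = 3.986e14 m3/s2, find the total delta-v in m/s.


V1 = sqrt(mu/r1) = 7753.75 m/s
dV1 = V1*(sqrt(2*r2/(r1+r2)) - 1) = 2369.78 m/s
V2 = sqrt(mu/r2) = 3227.34 m/s
dV2 = V2*(1 - sqrt(2*r1/(r1+r2))) = 1473.47 m/s
Total dV = 3843 m/s

3843 m/s


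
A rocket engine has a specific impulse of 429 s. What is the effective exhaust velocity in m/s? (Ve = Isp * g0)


Ve = Isp * g0 = 429 * 9.81 = 4208.5 m/s

4208.5 m/s


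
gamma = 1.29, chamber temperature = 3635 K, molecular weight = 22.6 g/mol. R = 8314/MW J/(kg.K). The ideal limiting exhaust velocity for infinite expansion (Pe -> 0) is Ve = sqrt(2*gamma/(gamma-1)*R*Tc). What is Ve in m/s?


R = 8314 / 22.6 = 367.88 J/(kg.K)
Ve = sqrt(2 * 1.29 / (1.29 - 1) * 367.88 * 3635) = 3449 m/s

3449 m/s


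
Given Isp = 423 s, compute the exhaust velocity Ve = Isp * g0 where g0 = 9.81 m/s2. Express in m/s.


Ve = Isp * g0 = 423 * 9.81 = 4149.6 m/s

4149.6 m/s


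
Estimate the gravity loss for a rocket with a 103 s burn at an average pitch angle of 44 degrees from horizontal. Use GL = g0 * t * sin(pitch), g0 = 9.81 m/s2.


GL = 9.81 * 103 * sin(44 deg) = 702 m/s

702 m/s


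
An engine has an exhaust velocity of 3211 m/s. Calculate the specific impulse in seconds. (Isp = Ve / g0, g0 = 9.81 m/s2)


Isp = Ve / g0 = 3211 / 9.81 = 327.3 s

327.3 s


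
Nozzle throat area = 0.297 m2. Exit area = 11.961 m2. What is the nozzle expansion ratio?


AR = 11.961 / 0.297 = 40.3

40.3


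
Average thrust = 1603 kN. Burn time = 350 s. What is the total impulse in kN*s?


It = 1603 * 350 = 561050 kN*s

561050 kN*s


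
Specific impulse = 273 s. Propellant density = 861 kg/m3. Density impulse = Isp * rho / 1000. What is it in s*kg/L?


rho*Isp = 273 * 861 / 1000 = 235 s*kg/L

235 s*kg/L


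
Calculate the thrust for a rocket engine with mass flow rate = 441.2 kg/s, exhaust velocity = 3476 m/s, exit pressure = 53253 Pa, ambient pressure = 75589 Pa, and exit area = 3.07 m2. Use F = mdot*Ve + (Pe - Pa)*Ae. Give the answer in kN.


F = 441.2 * 3476 + (53253 - 75589) * 3.07 = 1.4650e+06 N = 1465.0 kN

1465.0 kN


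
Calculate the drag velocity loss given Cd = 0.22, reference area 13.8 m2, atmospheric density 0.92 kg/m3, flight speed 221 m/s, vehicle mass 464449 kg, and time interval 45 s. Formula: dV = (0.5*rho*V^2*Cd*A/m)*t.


D = 0.5 * 0.92 * 221^2 * 0.22 * 13.8 = 68209.39 N
a = 68209.39 / 464449 = 0.1469 m/s2
dV = 0.1469 * 45 = 6.6 m/s

6.6 m/s


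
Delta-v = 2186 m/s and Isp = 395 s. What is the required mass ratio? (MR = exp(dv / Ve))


Ve = 395 * 9.81 = 3874.95 m/s
MR = exp(2186 / 3874.95) = 1.758

1.758


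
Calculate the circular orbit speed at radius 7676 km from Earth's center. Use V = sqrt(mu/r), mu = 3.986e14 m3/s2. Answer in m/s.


V = sqrt(3.986e14 / 7676000) = 7206 m/s

7206 m/s


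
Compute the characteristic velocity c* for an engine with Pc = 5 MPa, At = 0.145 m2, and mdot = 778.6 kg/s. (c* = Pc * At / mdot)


c* = 5e6 * 0.145 / 778.6 = 931 m/s

931 m/s


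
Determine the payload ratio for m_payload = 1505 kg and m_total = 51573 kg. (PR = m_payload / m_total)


PR = 1505 / 51573 = 0.0292

0.0292


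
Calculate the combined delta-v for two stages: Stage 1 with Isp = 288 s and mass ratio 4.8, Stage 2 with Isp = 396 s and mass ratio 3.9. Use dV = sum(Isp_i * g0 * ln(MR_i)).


dV1 = 288 * 9.81 * ln(4.8) = 4431.8 m/s
dV2 = 396 * 9.81 * ln(3.9) = 5287.1 m/s
Total dV = 4431.8 + 5287.1 = 9718.9 m/s ~ 9719 m/s

9719 m/s


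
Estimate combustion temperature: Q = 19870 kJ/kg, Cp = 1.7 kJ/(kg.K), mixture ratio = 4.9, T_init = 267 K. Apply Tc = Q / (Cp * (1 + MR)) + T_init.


Tc = 19870 / (1.7 * (1 + 4.9)) + 267 = 2248 K

2248 K


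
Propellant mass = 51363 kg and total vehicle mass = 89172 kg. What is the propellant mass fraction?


PMF = 51363 / 89172 = 0.576

0.576


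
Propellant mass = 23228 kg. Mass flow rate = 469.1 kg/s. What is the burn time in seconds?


tb = 23228 / 469.1 = 49.5 s

49.5 s


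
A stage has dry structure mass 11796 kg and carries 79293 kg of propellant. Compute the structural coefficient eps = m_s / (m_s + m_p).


eps = 11796 / (11796 + 79293) = 0.1295

0.1295


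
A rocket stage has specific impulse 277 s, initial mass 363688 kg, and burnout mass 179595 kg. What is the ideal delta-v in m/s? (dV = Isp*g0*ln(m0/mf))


Ve = 277 * 9.81 = 2717.37 m/s
dV = 2717.37 * ln(363688/179595) = 1917 m/s

1917 m/s


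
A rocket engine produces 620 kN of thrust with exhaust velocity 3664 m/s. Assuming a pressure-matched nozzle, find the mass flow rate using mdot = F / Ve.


mdot = F / Ve = 620000 / 3664 = 169.2 kg/s

169.2 kg/s


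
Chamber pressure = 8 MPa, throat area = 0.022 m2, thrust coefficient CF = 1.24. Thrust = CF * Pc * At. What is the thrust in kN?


F = 1.24 * 8e6 * 0.022 = 218240.0 N = 218.2 kN

218.2 kN


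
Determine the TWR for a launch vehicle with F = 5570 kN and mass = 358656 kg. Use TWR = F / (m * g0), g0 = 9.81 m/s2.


TWR = 5570000 / (358656 * 9.81) = 1.58

1.58


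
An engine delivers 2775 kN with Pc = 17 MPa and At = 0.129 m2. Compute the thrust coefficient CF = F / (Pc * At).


CF = 2775000 / (17e6 * 0.129) = 1.27

1.27


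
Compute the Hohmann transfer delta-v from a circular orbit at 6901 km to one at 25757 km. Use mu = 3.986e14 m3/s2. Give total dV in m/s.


V1 = sqrt(mu/r1) = 7599.98 m/s
dV1 = V1*(sqrt(2*r2/(r1+r2)) - 1) = 1945.12 m/s
V2 = sqrt(mu/r2) = 3933.88 m/s
dV2 = V2*(1 - sqrt(2*r1/(r1+r2))) = 1376.49 m/s
Total dV = 3322 m/s

3322 m/s


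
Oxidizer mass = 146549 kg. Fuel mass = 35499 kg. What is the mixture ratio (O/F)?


MR = 146549 / 35499 = 4.13

4.13


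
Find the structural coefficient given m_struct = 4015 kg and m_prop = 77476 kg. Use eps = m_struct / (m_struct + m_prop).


eps = 4015 / (4015 + 77476) = 0.0493

0.0493


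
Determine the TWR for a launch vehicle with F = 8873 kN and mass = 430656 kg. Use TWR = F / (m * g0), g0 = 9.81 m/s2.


TWR = 8873000 / (430656 * 9.81) = 2.1

2.1


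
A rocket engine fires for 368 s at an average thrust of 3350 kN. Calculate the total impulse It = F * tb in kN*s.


It = 3350 * 368 = 1232800 kN*s

1232800 kN*s


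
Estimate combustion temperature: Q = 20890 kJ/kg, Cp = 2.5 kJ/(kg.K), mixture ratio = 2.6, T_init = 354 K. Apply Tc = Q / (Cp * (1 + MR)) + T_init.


Tc = 20890 / (2.5 * (1 + 2.6)) + 354 = 2675 K

2675 K


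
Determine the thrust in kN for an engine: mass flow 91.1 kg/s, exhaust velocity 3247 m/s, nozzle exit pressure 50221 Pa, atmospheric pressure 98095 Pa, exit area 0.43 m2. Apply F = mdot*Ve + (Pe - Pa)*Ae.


F = 91.1 * 3247 + (50221 - 98095) * 0.43 = 275216.0 N = 275.2 kN

275.2 kN


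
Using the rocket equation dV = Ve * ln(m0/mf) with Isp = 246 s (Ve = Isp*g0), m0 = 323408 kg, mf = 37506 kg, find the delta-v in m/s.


Ve = 246 * 9.81 = 2413.26 m/s
dV = 2413.26 * ln(323408/37506) = 5199 m/s

5199 m/s


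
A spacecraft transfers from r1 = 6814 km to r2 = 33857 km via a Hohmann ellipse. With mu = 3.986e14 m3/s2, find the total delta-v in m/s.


V1 = sqrt(mu/r1) = 7648.35 m/s
dV1 = V1*(sqrt(2*r2/(r1+r2)) - 1) = 2220.45 m/s
V2 = sqrt(mu/r2) = 3431.19 m/s
dV2 = V2*(1 - sqrt(2*r1/(r1+r2))) = 1445.01 m/s
Total dV = 3665 m/s

3665 m/s


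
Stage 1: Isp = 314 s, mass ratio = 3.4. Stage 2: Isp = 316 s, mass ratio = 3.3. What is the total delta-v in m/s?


dV1 = 314 * 9.81 * ln(3.4) = 3769.6 m/s
dV2 = 316 * 9.81 * ln(3.3) = 3701.1 m/s
Total dV = 3769.6 + 3701.1 = 7470.7 m/s ~ 7471 m/s

7471 m/s


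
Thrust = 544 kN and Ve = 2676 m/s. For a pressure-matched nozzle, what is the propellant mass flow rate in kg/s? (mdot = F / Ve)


mdot = F / Ve = 544000 / 2676 = 203.3 kg/s

203.3 kg/s


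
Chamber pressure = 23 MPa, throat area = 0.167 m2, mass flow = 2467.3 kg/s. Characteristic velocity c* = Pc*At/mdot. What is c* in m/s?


c* = 23e6 * 0.167 / 2467.3 = 1557 m/s

1557 m/s


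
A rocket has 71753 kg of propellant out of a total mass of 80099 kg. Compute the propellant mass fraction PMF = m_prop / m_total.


PMF = 71753 / 80099 = 0.896

0.896


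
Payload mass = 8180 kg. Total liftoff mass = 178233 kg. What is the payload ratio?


PR = 8180 / 178233 = 0.0459

0.0459


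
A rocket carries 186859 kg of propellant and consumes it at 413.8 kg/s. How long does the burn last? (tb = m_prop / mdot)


tb = 186859 / 413.8 = 451.6 s

451.6 s


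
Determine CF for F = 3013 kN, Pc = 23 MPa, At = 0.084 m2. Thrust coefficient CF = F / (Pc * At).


CF = 3013000 / (23e6 * 0.084) = 1.56

1.56


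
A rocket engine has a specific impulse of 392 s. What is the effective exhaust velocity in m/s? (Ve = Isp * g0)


Ve = Isp * g0 = 392 * 9.81 = 3845.5 m/s

3845.5 m/s


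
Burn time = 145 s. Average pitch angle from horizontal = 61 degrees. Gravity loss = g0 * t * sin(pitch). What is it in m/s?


GL = 9.81 * 145 * sin(61 deg) = 1244 m/s

1244 m/s


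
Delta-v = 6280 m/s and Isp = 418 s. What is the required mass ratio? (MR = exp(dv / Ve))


Ve = 418 * 9.81 = 4100.58 m/s
MR = exp(6280 / 4100.58) = 4.625

4.625


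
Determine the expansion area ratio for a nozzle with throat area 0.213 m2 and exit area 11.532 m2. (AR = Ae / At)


AR = 11.532 / 0.213 = 54.1

54.1


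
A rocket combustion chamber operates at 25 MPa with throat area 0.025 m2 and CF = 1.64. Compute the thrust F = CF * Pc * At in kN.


F = 1.64 * 25e6 * 0.025 = 1.0250e+06 N = 1025.0 kN

1025.0 kN


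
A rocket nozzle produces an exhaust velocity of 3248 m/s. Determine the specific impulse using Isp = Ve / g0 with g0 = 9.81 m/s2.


Isp = Ve / g0 = 3248 / 9.81 = 331.1 s

331.1 s


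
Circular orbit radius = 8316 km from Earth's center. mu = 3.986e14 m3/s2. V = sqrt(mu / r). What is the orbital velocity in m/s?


V = sqrt(3.986e14 / 8316000) = 6923 m/s

6923 m/s


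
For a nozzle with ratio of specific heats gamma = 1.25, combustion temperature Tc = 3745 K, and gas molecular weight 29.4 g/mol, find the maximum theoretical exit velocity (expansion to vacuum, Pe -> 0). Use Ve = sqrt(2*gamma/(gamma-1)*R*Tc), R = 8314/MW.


R = 8314 / 29.4 = 282.79 J/(kg.K)
Ve = sqrt(2 * 1.25 / (1.25 - 1) * 282.79 * 3745) = 3254 m/s

3254 m/s


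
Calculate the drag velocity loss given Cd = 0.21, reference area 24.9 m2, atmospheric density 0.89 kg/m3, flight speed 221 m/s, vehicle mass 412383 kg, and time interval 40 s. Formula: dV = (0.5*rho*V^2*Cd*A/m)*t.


D = 0.5 * 0.89 * 221^2 * 0.21 * 24.9 = 113648.37 N
a = 113648.37 / 412383 = 0.2756 m/s2
dV = 0.2756 * 40 = 11.0 m/s

11.0 m/s


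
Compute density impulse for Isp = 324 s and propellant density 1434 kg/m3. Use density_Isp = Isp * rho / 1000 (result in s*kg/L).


rho*Isp = 324 * 1434 / 1000 = 465 s*kg/L

465 s*kg/L


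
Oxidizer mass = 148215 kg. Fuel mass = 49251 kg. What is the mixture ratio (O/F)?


MR = 148215 / 49251 = 3.01

3.01


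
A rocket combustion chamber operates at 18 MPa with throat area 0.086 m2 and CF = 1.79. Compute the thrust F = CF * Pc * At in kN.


F = 1.79 * 18e6 * 0.086 = 2.7709e+06 N = 2770.9 kN

2770.9 kN


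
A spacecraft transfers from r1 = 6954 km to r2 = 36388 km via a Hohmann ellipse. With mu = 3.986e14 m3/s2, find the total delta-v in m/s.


V1 = sqrt(mu/r1) = 7570.97 m/s
dV1 = V1*(sqrt(2*r2/(r1+r2)) - 1) = 2239.53 m/s
V2 = sqrt(mu/r2) = 3309.71 m/s
dV2 = V2*(1 - sqrt(2*r1/(r1+r2))) = 1434.85 m/s
Total dV = 3674 m/s

3674 m/s


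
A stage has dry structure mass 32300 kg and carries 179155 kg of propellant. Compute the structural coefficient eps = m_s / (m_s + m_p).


eps = 32300 / (32300 + 179155) = 0.1528

0.1528


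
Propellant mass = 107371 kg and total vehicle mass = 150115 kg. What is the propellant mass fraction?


PMF = 107371 / 150115 = 0.715

0.715


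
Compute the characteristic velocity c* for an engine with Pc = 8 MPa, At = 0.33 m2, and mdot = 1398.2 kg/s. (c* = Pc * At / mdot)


c* = 8e6 * 0.33 / 1398.2 = 1888 m/s

1888 m/s


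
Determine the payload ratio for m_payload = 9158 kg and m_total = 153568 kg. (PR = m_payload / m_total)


PR = 9158 / 153568 = 0.0596

0.0596


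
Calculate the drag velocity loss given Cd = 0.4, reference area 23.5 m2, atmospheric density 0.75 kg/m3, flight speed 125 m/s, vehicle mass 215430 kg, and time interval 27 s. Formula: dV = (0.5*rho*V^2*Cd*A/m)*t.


D = 0.5 * 0.75 * 125^2 * 0.4 * 23.5 = 55078.12 N
a = 55078.12 / 215430 = 0.2557 m/s2
dV = 0.2557 * 27 = 6.9 m/s

6.9 m/s


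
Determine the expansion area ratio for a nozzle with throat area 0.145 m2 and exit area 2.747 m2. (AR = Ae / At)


AR = 2.747 / 0.145 = 18.9

18.9


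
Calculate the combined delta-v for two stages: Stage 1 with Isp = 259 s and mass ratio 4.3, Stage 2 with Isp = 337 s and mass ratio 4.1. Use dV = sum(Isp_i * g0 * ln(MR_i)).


dV1 = 259 * 9.81 * ln(4.3) = 3706.0 m/s
dV2 = 337 * 9.81 * ln(4.1) = 4664.7 m/s
Total dV = 3706.0 + 4664.7 = 8370.7 m/s ~ 8371 m/s

8371 m/s


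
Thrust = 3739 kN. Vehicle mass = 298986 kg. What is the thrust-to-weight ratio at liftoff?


TWR = 3739000 / (298986 * 9.81) = 1.27

1.27


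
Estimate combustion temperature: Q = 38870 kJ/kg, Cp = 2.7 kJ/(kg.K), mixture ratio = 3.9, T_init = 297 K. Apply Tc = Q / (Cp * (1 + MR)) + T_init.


Tc = 38870 / (2.7 * (1 + 3.9)) + 297 = 3235 K

3235 K


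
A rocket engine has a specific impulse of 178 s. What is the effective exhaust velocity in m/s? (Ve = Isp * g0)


Ve = Isp * g0 = 178 * 9.81 = 1746.2 m/s

1746.2 m/s


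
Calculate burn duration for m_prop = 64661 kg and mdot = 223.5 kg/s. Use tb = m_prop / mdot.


tb = 64661 / 223.5 = 289.3 s

289.3 s


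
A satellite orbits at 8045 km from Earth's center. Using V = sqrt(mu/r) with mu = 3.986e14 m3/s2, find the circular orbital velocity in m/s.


V = sqrt(3.986e14 / 8045000) = 7039 m/s

7039 m/s


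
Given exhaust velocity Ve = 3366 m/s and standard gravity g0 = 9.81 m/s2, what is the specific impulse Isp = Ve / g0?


Isp = Ve / g0 = 3366 / 9.81 = 343.1 s

343.1 s


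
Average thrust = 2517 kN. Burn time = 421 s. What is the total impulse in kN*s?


It = 2517 * 421 = 1059657 kN*s

1059657 kN*s


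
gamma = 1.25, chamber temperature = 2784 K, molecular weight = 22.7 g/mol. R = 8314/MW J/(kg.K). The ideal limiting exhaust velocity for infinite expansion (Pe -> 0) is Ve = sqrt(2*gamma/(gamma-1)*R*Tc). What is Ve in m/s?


R = 8314 / 22.7 = 366.26 J/(kg.K)
Ve = sqrt(2 * 1.25 / (1.25 - 1) * 366.26 * 2784) = 3193 m/s

3193 m/s


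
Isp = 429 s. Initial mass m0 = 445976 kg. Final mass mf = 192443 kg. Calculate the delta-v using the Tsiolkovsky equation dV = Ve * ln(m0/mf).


Ve = 429 * 9.81 = 4208.49 m/s
dV = 4208.49 * ln(445976/192443) = 3537 m/s

3537 m/s


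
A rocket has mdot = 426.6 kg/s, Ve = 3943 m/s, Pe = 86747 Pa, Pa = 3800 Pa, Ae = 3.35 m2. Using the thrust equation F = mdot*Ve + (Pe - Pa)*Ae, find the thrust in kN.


F = 426.6 * 3943 + (86747 - 3800) * 3.35 = 1.9600e+06 N = 1960.0 kN

1960.0 kN


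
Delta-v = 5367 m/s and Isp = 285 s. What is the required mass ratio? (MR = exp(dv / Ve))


Ve = 285 * 9.81 = 2795.85 m/s
MR = exp(5367 / 2795.85) = 6.818

6.818


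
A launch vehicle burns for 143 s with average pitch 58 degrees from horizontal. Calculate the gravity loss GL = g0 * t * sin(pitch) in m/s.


GL = 9.81 * 143 * sin(58 deg) = 1190 m/s

1190 m/s


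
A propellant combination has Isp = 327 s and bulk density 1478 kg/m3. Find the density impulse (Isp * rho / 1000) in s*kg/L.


rho*Isp = 327 * 1478 / 1000 = 483 s*kg/L

483 s*kg/L


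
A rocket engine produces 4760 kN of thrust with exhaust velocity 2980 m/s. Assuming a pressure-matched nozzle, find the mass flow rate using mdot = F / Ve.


mdot = F / Ve = 4760000 / 2980 = 1597.3 kg/s

1597.3 kg/s


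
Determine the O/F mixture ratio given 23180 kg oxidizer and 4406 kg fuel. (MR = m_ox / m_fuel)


MR = 23180 / 4406 = 5.26

5.26


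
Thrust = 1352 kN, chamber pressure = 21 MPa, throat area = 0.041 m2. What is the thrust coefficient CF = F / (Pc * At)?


CF = 1352000 / (21e6 * 0.041) = 1.57

1.57


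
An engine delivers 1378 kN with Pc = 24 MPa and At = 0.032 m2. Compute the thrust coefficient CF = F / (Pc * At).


CF = 1378000 / (24e6 * 0.032) = 1.79

1.79


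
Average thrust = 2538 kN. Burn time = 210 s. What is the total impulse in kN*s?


It = 2538 * 210 = 532980 kN*s

532980 kN*s


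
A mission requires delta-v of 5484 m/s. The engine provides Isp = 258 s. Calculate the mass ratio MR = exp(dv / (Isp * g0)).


Ve = 258 * 9.81 = 2530.98 m/s
MR = exp(5484 / 2530.98) = 8.73

8.73


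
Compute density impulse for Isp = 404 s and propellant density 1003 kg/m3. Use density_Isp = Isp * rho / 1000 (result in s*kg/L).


rho*Isp = 404 * 1003 / 1000 = 405 s*kg/L

405 s*kg/L


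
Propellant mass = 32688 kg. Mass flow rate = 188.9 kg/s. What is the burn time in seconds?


tb = 32688 / 188.9 = 173.0 s

173.0 s


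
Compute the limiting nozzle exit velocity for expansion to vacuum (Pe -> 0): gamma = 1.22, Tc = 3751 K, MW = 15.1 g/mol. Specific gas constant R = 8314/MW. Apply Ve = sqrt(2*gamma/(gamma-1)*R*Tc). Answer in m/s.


R = 8314 / 15.1 = 550.6 J/(kg.K)
Ve = sqrt(2 * 1.22 / (1.22 - 1) * 550.6 * 3751) = 4786 m/s

4786 m/s


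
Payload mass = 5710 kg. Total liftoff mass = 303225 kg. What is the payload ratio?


PR = 5710 / 303225 = 0.0188

0.0188


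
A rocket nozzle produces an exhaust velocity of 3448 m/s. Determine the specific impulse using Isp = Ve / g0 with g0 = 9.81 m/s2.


Isp = Ve / g0 = 3448 / 9.81 = 351.5 s

351.5 s
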